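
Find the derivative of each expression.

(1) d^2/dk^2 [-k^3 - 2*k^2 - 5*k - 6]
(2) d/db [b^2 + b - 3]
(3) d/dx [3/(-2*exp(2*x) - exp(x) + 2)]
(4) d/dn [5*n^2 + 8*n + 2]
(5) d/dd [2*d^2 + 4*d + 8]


(1) = -6*k - 4
(2) = 2*b + 1
(3) = (12*exp(x) + 3)*exp(x)/(2*exp(2*x) + exp(x) - 2)^2
(4) = 10*n + 8
(5) = 4*d + 4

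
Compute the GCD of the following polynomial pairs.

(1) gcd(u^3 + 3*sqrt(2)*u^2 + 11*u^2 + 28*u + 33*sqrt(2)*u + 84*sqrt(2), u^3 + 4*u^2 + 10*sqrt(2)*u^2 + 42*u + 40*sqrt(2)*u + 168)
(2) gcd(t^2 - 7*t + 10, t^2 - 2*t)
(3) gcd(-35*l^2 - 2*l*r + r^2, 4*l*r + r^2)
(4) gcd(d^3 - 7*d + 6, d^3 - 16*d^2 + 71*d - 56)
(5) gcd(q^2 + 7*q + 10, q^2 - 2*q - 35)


(1) = u^2 + u*(4 + 3*sqrt(2)) + 12*sqrt(2)
(2) = t - 2
(3) = 1
(4) = d - 1
(5) = q + 5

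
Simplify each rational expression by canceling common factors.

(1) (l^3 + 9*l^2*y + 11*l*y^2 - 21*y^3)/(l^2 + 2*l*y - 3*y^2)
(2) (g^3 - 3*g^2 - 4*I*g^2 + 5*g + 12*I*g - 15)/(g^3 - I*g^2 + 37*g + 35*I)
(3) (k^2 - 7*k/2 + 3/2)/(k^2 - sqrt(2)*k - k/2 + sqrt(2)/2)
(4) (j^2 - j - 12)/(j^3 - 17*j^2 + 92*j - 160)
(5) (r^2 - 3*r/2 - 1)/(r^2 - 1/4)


(1) = l + 7*y
(2) = (g^2 + g*(-3 - 5*I) + 15*I)/(g^2 - 2*I*g + 35)
(3) = (4*k - 12)/(4*k - 4*sqrt(2))
(4) = (j + 3)/(j^2 - 13*j + 40)
(5) = (2*r - 4)/(2*r - 1)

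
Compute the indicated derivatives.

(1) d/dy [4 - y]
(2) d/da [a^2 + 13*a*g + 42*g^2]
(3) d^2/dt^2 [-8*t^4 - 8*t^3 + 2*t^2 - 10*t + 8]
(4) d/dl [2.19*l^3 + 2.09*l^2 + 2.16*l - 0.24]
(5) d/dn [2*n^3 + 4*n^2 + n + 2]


(1) = -1
(2) = 2*a + 13*g
(3) = -96*t^2 - 48*t + 4
(4) = 6.57*l^2 + 4.18*l + 2.16
(5) = 6*n^2 + 8*n + 1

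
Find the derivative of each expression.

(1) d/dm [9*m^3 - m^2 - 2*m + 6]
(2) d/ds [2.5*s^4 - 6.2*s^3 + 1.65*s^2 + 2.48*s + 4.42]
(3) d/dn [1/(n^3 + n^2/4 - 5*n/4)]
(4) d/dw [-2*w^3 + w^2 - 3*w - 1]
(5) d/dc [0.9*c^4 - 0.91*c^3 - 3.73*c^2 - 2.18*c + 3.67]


(1) = 27*m^2 - 2*m - 2
(2) = 10.0*s^3 - 18.6*s^2 + 3.3*s + 2.48
(3) = 4*(-12*n^2 - 2*n + 5)/(n^2*(4*n^2 + n - 5)^2)
(4) = -6*w^2 + 2*w - 3
(5) = 3.6*c^3 - 2.73*c^2 - 7.46*c - 2.18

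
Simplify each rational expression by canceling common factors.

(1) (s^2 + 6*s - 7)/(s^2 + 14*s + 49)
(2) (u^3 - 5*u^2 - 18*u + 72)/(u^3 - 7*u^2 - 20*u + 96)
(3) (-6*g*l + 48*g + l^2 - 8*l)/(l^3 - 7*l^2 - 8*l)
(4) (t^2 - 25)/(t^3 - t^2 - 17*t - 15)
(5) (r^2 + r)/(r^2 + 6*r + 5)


(1) = (s - 1)/(s + 7)
(2) = (u - 6)/(u - 8)
(3) = (-6*g + l)/(l^2 + l)
(4) = (t + 5)/(t^2 + 4*t + 3)
(5) = r/(r + 5)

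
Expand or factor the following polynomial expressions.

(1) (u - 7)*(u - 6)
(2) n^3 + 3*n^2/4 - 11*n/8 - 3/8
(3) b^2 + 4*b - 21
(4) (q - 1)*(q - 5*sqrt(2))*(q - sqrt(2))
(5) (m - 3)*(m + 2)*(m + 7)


(1) = u^2 - 13*u + 42
(2) = (n - 1)*(n + 1/4)*(n + 3/2)
(3) = (b - 3)*(b + 7)
(4) = q^3 - 6*sqrt(2)*q^2 - q^2 + 6*sqrt(2)*q + 10*q - 10
(5) = m^3 + 6*m^2 - 13*m - 42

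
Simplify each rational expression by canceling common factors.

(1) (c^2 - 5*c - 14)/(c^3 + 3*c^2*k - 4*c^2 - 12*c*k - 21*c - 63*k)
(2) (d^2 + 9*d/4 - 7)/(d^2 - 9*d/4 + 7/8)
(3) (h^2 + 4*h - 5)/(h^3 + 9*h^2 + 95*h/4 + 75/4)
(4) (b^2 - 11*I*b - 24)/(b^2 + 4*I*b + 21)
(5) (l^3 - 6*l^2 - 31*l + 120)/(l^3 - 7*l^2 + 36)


(1) = (c + 2)/(c^2 + 3*c*k + 3*c + 9*k)
(2) = (2*d + 8)/(2*d - 1)
(3) = (4*h - 4)/(4*h^2 + 16*h + 15)
(4) = (b - 8*I)/(b + 7*I)
(5) = (l^2 - 3*l - 40)/(l^2 - 4*l - 12)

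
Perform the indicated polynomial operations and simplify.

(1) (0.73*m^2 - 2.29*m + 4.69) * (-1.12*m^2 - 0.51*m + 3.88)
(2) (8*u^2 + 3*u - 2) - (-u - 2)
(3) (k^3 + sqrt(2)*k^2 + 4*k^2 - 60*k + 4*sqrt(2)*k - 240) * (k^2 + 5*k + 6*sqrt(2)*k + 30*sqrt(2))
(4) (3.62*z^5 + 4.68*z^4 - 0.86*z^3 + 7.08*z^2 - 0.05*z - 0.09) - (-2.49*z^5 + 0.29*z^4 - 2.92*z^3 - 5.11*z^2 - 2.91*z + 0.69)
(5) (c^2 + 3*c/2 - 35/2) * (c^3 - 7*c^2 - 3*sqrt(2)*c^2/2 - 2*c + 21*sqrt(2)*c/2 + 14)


(1) = -0.8176*m^4 + 2.1925*m^3 - 1.2525*m^2 - 11.2771*m + 18.1972
(2) = 8*u^2 + 4*u
(3) = k^5 + 9*k^4 + 7*sqrt(2)*k^4 - 28*k^3 + 63*sqrt(2)*k^3 - 432*k^2 - 220*sqrt(2)*k^2 - 3240*sqrt(2)*k - 960*k - 7200*sqrt(2)
(4) = 6.11*z^5 + 4.39*z^4 + 2.06*z^3 + 12.19*z^2 + 2.86*z - 0.78
(5) = c^5 - 11*c^4/2 - 3*sqrt(2)*c^4/2 - 30*c^3 + 33*sqrt(2)*c^3/4 + 42*sqrt(2)*c^2 + 267*c^2/2 - 735*sqrt(2)*c/4 + 56*c - 245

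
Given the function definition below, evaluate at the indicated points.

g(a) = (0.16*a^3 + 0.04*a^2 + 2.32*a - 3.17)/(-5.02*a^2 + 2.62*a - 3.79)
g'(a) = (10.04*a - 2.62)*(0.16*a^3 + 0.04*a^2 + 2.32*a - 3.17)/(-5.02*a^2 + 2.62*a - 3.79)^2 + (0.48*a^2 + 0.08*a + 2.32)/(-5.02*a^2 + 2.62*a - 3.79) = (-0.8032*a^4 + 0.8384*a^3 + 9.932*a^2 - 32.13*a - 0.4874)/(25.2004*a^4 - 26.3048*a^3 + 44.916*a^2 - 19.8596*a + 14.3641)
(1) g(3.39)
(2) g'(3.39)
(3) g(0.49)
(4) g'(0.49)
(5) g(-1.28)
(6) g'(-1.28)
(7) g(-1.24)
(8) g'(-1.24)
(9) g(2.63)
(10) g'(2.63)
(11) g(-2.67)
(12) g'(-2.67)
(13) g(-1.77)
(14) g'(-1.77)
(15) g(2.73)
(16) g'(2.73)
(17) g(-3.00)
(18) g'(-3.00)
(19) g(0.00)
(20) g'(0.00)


(1) = -0.22
(2) = -0.02
(3) = 0.54
(4) = -1.00
(5) = 0.42
(6) = 0.22
(7) = 0.43
(8) = 0.23
(9) = -0.19
(10) = -0.04
(11) = 0.26
(12) = 0.05
(13) = 0.33
(14) = 0.13
(15) = -0.20
(16) = -0.04
(17) = 0.25
(18) = 0.03
(19) = 0.84
(20) = -0.03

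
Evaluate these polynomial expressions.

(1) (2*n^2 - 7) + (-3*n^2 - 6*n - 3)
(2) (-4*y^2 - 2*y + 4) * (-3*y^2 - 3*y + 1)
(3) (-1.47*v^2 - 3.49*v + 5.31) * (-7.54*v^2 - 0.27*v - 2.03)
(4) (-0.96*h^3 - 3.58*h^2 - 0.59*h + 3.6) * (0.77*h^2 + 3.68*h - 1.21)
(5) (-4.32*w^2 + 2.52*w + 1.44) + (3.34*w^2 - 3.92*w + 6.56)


(1) = -n^2 - 6*n - 10
(2) = 12*y^4 + 18*y^3 - 10*y^2 - 14*y + 4
(3) = 11.0838*v^4 + 26.7115*v^3 - 36.111*v^2 + 5.651*v - 10.7793
(4) = -0.7392*h^5 - 6.2894*h^4 - 12.4671*h^3 + 4.9326*h^2 + 13.9619*h - 4.356
(5) = -0.98*w^2 - 1.4*w + 8.0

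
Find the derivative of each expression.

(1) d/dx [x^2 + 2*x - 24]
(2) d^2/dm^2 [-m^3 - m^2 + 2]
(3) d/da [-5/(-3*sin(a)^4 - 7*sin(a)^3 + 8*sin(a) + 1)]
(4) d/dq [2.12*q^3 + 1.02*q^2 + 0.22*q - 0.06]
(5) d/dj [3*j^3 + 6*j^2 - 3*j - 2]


(1) = 2*x + 2
(2) = -6*m - 2
(3) = 5*(-12*sin(a)^3 - 21*sin(a)^2 + 8)*cos(a)/(3*sin(a)^4 + 7*sin(a)^3 - 8*sin(a) - 1)^2
(4) = 6.36*q^2 + 2.04*q + 0.22
(5) = 9*j^2 + 12*j - 3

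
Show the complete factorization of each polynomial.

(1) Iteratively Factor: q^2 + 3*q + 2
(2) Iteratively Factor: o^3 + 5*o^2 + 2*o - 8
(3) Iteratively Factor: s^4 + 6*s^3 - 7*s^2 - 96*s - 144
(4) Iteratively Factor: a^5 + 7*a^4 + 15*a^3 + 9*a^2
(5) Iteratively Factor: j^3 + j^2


(1) = (q + 2)*(q + 1)
(2) = (o + 2)*(o^2 + 3*o - 4) = (o - 1)*(o + 2)*(o + 4)
(3) = (s + 3)*(s^3 + 3*s^2 - 16*s - 48) = (s - 4)*(s + 3)*(s^2 + 7*s + 12) = (s - 4)*(s + 3)^2*(s + 4)
(4) = (a + 3)*(a^4 + 4*a^3 + 3*a^2) = a*(a + 3)*(a^3 + 4*a^2 + 3*a) = a*(a + 1)*(a + 3)*(a^2 + 3*a) = a*(a + 1)*(a + 3)^2*(a)
(5) = (j)*(j^2 + j) = j*(j + 1)*(j)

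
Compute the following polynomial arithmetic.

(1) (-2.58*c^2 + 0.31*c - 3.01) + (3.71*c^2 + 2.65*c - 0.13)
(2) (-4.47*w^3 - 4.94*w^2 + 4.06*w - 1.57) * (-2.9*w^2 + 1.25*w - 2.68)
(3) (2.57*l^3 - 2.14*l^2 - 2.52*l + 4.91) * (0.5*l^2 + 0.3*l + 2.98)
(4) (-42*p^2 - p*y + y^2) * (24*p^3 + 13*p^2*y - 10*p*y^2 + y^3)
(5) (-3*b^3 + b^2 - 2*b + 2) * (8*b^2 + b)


(1) = 1.13*c^2 + 2.96*c - 3.14
(2) = 12.963*w^5 + 8.7385*w^4 - 5.9694*w^3 + 22.8672*w^2 - 12.8433*w + 4.2076
(3) = 1.285*l^5 - 0.299*l^4 + 5.7566*l^3 - 4.6782*l^2 - 6.0366*l + 14.6318
(4) = -1008*p^5 - 570*p^4*y + 431*p^3*y^2 - 19*p^2*y^3 - 11*p*y^4 + y^5
(5) = -24*b^5 + 5*b^4 - 15*b^3 + 14*b^2 + 2*b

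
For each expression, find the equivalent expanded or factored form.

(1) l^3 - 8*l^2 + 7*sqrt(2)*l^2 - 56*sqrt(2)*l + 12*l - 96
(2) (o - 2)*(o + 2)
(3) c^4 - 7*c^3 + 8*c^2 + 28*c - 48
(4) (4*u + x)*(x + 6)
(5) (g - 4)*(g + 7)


(1) = (l - 8)*(l + sqrt(2))*(l + 6*sqrt(2))
(2) = o^2 - 4
(3) = (c - 4)*(c - 3)*(c - 2)*(c + 2)
(4) = 4*u*x + 24*u + x^2 + 6*x
(5) = g^2 + 3*g - 28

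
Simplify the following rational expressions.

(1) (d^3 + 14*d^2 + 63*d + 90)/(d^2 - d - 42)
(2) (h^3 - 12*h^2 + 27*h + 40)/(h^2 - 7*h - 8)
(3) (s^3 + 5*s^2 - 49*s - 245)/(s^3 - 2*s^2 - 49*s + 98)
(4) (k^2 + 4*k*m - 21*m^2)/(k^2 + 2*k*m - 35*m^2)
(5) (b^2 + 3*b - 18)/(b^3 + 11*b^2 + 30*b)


(1) = (d^2 + 8*d + 15)/(d - 7)
(2) = h - 5
(3) = (s + 5)/(s - 2)
(4) = (k - 3*m)/(k - 5*m)
(5) = (b - 3)/(b^2 + 5*b)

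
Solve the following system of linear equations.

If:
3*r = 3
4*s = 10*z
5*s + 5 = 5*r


Then:
r = 1
s = 0
z = 0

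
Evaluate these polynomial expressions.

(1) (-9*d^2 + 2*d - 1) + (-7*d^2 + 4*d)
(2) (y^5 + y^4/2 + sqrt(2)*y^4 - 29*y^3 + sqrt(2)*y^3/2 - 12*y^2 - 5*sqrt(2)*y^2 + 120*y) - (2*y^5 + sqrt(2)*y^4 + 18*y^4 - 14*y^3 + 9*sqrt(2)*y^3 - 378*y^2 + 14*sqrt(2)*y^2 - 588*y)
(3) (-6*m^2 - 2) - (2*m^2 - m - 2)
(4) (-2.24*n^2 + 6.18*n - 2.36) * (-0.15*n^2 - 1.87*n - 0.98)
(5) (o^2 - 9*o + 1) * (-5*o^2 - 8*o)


(1) = -16*d^2 + 6*d - 1
(2) = -y^5 - 35*y^4/2 - 15*y^3 - 17*sqrt(2)*y^3/2 - 19*sqrt(2)*y^2 + 366*y^2 + 708*y
(3) = -8*m^2 + m
(4) = 0.336*n^4 + 3.2618*n^3 - 9.0074*n^2 - 1.6432*n + 2.3128
(5) = -5*o^4 + 37*o^3 + 67*o^2 - 8*o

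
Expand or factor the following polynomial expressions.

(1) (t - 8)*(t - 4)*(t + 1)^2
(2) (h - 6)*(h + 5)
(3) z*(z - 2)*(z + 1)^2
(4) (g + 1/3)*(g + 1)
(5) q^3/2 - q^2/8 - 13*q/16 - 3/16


(1) = t^4 - 10*t^3 + 9*t^2 + 52*t + 32
(2) = h^2 - h - 30
(3) = z^4 - 3*z^2 - 2*z
(4) = g^2 + 4*g/3 + 1/3
(5) = (q/2 + 1/2)*(q - 3/2)*(q + 1/4)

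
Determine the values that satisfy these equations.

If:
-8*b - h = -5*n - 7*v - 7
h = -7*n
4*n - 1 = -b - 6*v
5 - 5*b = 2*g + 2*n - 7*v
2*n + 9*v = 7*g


Then:
b = 1831/1947
g = -4/177
h = -1687/3894
n = 241/3894
v = -61/1947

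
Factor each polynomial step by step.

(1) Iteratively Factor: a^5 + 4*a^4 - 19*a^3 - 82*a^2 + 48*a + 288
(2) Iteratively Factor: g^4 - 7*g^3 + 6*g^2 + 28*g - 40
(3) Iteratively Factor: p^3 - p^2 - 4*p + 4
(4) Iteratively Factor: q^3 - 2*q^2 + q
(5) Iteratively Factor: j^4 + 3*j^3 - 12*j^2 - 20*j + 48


(1) = (a - 2)*(a^4 + 6*a^3 - 7*a^2 - 96*a - 144) = (a - 2)*(a + 4)*(a^3 + 2*a^2 - 15*a - 36) = (a - 2)*(a + 3)*(a + 4)*(a^2 - a - 12) = (a - 4)*(a - 2)*(a + 3)*(a + 4)*(a + 3)
(2) = (g - 2)*(g^3 - 5*g^2 - 4*g + 20) = (g - 5)*(g - 2)*(g^2 - 4) = (g - 5)*(g - 2)^2*(g + 2)
(3) = (p - 1)*(p^2 - 4) = (p - 1)*(p + 2)*(p - 2)
(4) = (q - 1)*(q^2 - q) = (q - 1)^2*(q)
(5) = (j - 2)*(j^3 + 5*j^2 - 2*j - 24) = (j - 2)^2*(j^2 + 7*j + 12) = (j - 2)^2*(j + 4)*(j + 3)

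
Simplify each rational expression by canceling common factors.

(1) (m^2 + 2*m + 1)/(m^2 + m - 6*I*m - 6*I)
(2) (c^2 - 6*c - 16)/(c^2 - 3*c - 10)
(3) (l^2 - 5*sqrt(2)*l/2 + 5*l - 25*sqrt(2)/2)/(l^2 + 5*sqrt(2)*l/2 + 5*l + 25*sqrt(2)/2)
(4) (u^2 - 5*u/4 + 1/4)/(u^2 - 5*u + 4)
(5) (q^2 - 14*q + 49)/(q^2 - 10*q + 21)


(1) = (m + 1)/(m - 6*I)
(2) = (c - 8)/(c - 5)
(3) = (4*l - 10*sqrt(2))/(4*l + 10*sqrt(2))
(4) = (4*u - 1)/(4*u - 16)
(5) = (q - 7)/(q - 3)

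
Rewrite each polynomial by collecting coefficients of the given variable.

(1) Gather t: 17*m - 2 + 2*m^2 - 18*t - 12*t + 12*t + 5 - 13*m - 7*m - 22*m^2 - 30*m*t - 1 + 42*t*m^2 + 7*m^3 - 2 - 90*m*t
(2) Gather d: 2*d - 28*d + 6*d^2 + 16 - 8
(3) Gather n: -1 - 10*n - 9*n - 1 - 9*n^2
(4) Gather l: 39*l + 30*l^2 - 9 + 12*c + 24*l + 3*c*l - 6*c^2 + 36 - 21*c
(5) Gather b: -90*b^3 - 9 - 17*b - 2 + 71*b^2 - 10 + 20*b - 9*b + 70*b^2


(1) = 7*m^3 - 20*m^2 - 3*m + t*(42*m^2 - 120*m - 18)
(2) = 6*d^2 - 26*d + 8
(3) = -9*n^2 - 19*n - 2
(4) = -6*c^2 - 9*c + 30*l^2 + l*(3*c + 63) + 27
(5) = -90*b^3 + 141*b^2 - 6*b - 21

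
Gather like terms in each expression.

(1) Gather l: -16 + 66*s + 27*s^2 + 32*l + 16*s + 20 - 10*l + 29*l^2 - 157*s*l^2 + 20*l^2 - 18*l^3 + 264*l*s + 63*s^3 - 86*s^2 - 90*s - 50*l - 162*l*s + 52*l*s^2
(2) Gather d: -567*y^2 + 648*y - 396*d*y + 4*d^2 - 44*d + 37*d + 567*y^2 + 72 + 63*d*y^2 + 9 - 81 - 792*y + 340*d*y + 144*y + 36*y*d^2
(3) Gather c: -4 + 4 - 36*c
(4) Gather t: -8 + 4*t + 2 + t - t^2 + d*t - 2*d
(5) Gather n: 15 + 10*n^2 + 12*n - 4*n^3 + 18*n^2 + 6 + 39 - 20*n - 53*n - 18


(1) = -18*l^3 + l^2*(49 - 157*s) + l*(52*s^2 + 102*s - 28) + 63*s^3 - 59*s^2 - 8*s + 4
(2) = d^2*(36*y + 4) + d*(63*y^2 - 56*y - 7)
(3) = -36*c
(4) = -2*d - t^2 + t*(d + 5) - 6
(5) = -4*n^3 + 28*n^2 - 61*n + 42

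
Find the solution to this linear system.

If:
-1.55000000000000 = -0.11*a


Then:
a = 14.09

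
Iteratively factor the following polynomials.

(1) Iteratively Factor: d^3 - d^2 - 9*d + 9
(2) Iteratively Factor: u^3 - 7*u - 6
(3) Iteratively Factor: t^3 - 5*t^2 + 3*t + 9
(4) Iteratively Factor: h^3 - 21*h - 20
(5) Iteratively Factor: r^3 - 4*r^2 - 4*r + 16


(1) = (d - 1)*(d^2 - 9) = (d - 1)*(d + 3)*(d - 3)
(2) = (u - 3)*(u^2 + 3*u + 2) = (u - 3)*(u + 2)*(u + 1)
(3) = (t + 1)*(t^2 - 6*t + 9) = (t - 3)*(t + 1)*(t - 3)
(4) = (h + 1)*(h^2 - h - 20) = (h - 5)*(h + 1)*(h + 4)
(5) = (r + 2)*(r^2 - 6*r + 8) = (r - 4)*(r + 2)*(r - 2)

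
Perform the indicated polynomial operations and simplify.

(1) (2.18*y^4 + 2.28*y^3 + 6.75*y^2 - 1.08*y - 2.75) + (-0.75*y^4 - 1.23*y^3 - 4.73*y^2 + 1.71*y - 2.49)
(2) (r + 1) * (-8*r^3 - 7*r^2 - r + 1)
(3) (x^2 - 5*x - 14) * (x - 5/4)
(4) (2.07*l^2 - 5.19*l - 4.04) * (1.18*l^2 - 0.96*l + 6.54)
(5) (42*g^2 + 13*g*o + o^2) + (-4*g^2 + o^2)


(1) = 1.43*y^4 + 1.05*y^3 + 2.02*y^2 + 0.63*y - 5.24
(2) = -8*r^4 - 15*r^3 - 8*r^2 + 1
(3) = x^3 - 25*x^2/4 - 31*x/4 + 35/2
(4) = 2.4426*l^4 - 8.1114*l^3 + 13.753*l^2 - 30.0642*l - 26.4216
(5) = 38*g^2 + 13*g*o + 2*o^2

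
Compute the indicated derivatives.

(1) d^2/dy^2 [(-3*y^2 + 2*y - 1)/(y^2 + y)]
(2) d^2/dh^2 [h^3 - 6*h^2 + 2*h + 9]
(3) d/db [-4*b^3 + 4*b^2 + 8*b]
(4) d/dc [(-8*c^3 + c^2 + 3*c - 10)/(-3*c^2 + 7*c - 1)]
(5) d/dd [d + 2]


(1) = 2*(5*y^3 - 3*y^2 - 3*y - 1)/(y^3*(y^3 + 3*y^2 + 3*y + 1))
(2) = 6*h - 12
(3) = -12*b^2 + 8*b + 8
(4) = (24*c^4 - 112*c^3 + 40*c^2 - 62*c + 67)/(9*c^4 - 42*c^3 + 55*c^2 - 14*c + 1)
(5) = 1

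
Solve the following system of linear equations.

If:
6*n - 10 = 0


Then:
n = 5/3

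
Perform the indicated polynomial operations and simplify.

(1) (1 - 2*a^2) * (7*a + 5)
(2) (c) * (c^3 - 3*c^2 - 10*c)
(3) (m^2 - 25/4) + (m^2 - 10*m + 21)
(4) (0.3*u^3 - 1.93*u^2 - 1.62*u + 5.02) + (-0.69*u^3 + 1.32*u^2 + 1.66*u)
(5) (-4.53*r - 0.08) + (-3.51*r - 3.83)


(1) = -14*a^3 - 10*a^2 + 7*a + 5
(2) = c^4 - 3*c^3 - 10*c^2
(3) = 2*m^2 - 10*m + 59/4
(4) = -0.39*u^3 - 0.61*u^2 + 0.04*u + 5.02
(5) = -8.04*r - 3.91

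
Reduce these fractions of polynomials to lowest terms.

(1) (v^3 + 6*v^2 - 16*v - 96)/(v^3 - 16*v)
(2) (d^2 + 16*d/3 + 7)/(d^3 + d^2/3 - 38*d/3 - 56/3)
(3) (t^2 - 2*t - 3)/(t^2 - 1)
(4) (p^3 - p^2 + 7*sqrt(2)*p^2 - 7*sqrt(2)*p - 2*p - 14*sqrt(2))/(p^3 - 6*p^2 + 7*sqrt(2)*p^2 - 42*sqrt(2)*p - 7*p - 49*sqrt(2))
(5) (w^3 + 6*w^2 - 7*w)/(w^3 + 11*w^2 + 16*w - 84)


(1) = (v + 6)/v
(2) = (d + 3)/(d^2 - 2*d - 8)
(3) = (t - 3)/(t - 1)
(4) = (p - 2)/(p - 7)
(5) = (w^2 - w)/(w^2 + 4*w - 12)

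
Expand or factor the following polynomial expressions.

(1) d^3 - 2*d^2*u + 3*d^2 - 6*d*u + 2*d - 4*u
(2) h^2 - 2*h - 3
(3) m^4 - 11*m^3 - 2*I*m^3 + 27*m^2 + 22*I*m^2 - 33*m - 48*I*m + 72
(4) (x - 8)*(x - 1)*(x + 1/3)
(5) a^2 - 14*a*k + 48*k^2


(1) = (d + 1)*(d + 2)*(d - 2*u)
(2) = (h - 3)*(h + 1)
(3) = (m - 8)*(m - 3)*(m - 3*I)*(m + I)
(4) = x^3 - 26*x^2/3 + 5*x + 8/3
(5) = (a - 8*k)*(a - 6*k)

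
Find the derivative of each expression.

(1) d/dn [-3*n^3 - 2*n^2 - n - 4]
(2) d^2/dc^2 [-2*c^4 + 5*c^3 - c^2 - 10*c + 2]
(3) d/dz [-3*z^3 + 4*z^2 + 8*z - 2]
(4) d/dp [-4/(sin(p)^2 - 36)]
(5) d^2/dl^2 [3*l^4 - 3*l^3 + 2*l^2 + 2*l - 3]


(1) = -9*n^2 - 4*n - 1
(2) = -24*c^2 + 30*c - 2
(3) = -9*z^2 + 8*z + 8
(4) = 8*sin(p)*cos(p)/(sin(p)^2 - 36)^2
(5) = 36*l^2 - 18*l + 4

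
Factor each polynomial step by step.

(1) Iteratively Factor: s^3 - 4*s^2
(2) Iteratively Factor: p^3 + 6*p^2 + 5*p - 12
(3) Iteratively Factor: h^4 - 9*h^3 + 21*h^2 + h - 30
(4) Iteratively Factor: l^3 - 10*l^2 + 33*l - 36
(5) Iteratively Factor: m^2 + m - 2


(1) = (s)*(s^2 - 4*s) = s^2*(s - 4)
(2) = (p - 1)*(p^2 + 7*p + 12) = (p - 1)*(p + 3)*(p + 4)
(3) = (h - 5)*(h^3 - 4*h^2 + h + 6) = (h - 5)*(h - 3)*(h^2 - h - 2) = (h - 5)*(h - 3)*(h + 1)*(h - 2)
(4) = (l - 4)*(l^2 - 6*l + 9) = (l - 4)*(l - 3)*(l - 3)
(5) = (m - 1)*(m + 2)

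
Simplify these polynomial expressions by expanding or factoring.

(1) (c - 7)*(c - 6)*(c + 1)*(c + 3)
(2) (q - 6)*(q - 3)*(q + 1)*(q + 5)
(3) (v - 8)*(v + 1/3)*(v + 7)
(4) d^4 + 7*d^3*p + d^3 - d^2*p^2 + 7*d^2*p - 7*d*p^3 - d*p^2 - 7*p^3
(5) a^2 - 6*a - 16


(1) = c^4 - 9*c^3 - 7*c^2 + 129*c + 126
(2) = q^4 - 3*q^3 - 31*q^2 + 63*q + 90
(3) = v^3 - 2*v^2/3 - 169*v/3 - 56/3
(4) = (d + 1)*(d - p)*(d + p)*(d + 7*p)
(5) = (a - 8)*(a + 2)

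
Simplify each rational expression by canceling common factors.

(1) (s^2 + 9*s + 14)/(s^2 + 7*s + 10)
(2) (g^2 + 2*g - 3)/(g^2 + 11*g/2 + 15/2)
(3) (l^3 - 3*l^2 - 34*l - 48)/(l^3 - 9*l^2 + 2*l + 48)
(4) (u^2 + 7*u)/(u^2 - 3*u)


(1) = (s + 7)/(s + 5)
(2) = (2*g - 2)/(2*g + 5)
(3) = (l + 3)/(l - 3)
(4) = (u + 7)/(u - 3)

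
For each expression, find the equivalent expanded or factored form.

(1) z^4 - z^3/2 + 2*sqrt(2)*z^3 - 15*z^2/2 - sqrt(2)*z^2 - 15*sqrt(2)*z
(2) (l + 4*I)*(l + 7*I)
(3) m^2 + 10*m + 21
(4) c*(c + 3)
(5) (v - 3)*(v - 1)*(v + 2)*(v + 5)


(1) = z*(z - 3)*(z + 5/2)*(z + 2*sqrt(2))
(2) = l^2 + 11*I*l - 28
(3) = (m + 3)*(m + 7)
(4) = c^2 + 3*c
(5) = v^4 + 3*v^3 - 15*v^2 - 19*v + 30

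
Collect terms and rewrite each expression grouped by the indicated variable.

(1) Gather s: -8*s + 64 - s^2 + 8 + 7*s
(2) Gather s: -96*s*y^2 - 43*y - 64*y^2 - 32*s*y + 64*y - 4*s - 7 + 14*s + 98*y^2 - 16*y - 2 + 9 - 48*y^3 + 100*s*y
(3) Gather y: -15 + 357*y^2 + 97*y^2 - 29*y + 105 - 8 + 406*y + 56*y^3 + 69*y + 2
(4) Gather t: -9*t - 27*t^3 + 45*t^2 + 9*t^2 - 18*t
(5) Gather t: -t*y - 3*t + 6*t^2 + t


(1) = -s^2 - s + 72
(2) = s*(-96*y^2 + 68*y + 10) - 48*y^3 + 34*y^2 + 5*y
(3) = 56*y^3 + 454*y^2 + 446*y + 84
(4) = -27*t^3 + 54*t^2 - 27*t
(5) = 6*t^2 + t*(-y - 2)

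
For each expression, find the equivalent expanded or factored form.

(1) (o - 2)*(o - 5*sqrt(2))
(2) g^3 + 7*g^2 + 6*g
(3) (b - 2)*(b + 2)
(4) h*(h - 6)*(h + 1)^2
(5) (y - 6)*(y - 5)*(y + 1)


(1) = o^2 - 5*sqrt(2)*o - 2*o + 10*sqrt(2)
(2) = g*(g + 1)*(g + 6)
(3) = b^2 - 4
(4) = h^4 - 4*h^3 - 11*h^2 - 6*h
(5) = y^3 - 10*y^2 + 19*y + 30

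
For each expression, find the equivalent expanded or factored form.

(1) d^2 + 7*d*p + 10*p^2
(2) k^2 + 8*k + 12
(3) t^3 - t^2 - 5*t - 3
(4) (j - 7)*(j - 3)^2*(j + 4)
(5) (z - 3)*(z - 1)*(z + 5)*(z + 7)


(1) = (d + 2*p)*(d + 5*p)
(2) = (k + 2)*(k + 6)
(3) = (t - 3)*(t + 1)^2
(4) = j^4 - 9*j^3 - j^2 + 141*j - 252
(5) = z^4 + 8*z^3 - 10*z^2 - 104*z + 105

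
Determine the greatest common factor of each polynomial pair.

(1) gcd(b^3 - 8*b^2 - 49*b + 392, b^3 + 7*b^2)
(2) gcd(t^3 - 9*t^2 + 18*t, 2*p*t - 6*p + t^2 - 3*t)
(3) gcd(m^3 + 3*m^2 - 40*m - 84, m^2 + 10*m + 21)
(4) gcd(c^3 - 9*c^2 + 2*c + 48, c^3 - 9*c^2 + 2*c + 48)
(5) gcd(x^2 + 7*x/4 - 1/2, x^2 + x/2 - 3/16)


(1) = gcd((b - 8)*(b - 7)*(b + 7), b^2*(b + 7)) = b + 7
(2) = t - 3
(3) = m + 7
(4) = c^3 - 9*c^2 + 2*c + 48
(5) = gcd((x - 1/4)*(x + 2), (x - 1/4)*(x + 3/4)) = x - 1/4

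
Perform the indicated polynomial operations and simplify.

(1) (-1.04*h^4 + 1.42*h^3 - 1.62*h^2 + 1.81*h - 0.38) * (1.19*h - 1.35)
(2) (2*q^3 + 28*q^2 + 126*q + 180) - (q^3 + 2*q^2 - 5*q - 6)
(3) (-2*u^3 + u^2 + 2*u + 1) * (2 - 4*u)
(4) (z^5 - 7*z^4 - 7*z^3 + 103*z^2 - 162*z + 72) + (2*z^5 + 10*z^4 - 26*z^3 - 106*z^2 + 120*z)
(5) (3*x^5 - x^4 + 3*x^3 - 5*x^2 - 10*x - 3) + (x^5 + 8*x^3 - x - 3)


(1) = -1.2376*h^5 + 3.0938*h^4 - 3.8448*h^3 + 4.3409*h^2 - 2.8957*h + 0.513
(2) = q^3 + 26*q^2 + 131*q + 186
(3) = 8*u^4 - 8*u^3 - 6*u^2 + 2
(4) = 3*z^5 + 3*z^4 - 33*z^3 - 3*z^2 - 42*z + 72
(5) = 4*x^5 - x^4 + 11*x^3 - 5*x^2 - 11*x - 6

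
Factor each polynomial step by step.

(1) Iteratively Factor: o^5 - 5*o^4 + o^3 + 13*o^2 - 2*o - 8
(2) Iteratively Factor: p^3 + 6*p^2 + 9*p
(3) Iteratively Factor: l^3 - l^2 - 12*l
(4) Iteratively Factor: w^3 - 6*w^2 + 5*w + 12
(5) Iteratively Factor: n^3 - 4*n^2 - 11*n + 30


(1) = (o - 1)*(o^4 - 4*o^3 - 3*o^2 + 10*o + 8) = (o - 2)*(o - 1)*(o^3 - 2*o^2 - 7*o - 4) = (o - 2)*(o - 1)*(o + 1)*(o^2 - 3*o - 4) = (o - 4)*(o - 2)*(o - 1)*(o + 1)*(o + 1)
(2) = (p + 3)*(p^2 + 3*p) = p*(p + 3)*(p + 3)
(3) = (l - 4)*(l^2 + 3*l) = (l - 4)*(l + 3)*(l)
(4) = (w + 1)*(w^2 - 7*w + 12) = (w - 3)*(w + 1)*(w - 4)
(5) = (n - 2)*(n^2 - 2*n - 15) = (n - 2)*(n + 3)*(n - 5)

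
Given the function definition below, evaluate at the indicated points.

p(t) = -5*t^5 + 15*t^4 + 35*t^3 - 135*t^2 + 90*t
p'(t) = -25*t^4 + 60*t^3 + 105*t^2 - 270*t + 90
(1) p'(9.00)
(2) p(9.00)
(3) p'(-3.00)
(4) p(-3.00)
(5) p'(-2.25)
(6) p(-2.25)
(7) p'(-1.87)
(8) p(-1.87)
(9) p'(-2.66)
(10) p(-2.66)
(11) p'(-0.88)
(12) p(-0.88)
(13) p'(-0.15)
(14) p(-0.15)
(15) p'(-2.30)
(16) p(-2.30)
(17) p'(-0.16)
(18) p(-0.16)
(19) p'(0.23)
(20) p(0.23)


(1) = -114120.00
(2) = -181440.00
(3) = -1800.00
(4) = 0.00
(5) = -95.10
(6) = -611.85
(7) = 264.01
(8) = -571.49
(9) = -829.73
(10) = -436.53
(11) = 353.03
(12) = -195.96
(13) = 132.65
(14) = -16.65
(15) = -163.17
(16) = -605.42
(17) = 135.63
(18) = -17.99
(19) = 34.11
(20) = 14.02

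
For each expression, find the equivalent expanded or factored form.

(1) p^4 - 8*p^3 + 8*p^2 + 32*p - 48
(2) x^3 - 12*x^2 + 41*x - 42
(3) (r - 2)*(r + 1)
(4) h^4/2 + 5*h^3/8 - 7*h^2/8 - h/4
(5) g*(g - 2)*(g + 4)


(1) = (p - 6)*(p - 2)^2*(p + 2)
(2) = (x - 7)*(x - 3)*(x - 2)
(3) = r^2 - r - 2
(4) = h*(h/2 + 1)*(h - 1)*(h + 1/4)
(5) = g^3 + 2*g^2 - 8*g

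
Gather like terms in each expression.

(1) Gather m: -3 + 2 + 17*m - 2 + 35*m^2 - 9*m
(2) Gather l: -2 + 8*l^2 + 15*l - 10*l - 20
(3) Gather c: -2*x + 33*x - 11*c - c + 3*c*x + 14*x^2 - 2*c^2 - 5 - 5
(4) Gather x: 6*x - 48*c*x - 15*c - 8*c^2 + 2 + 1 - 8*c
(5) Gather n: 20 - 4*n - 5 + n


(1) = 35*m^2 + 8*m - 3
(2) = 8*l^2 + 5*l - 22
(3) = -2*c^2 + c*(3*x - 12) + 14*x^2 + 31*x - 10
(4) = -8*c^2 - 23*c + x*(6 - 48*c) + 3
(5) = 15 - 3*n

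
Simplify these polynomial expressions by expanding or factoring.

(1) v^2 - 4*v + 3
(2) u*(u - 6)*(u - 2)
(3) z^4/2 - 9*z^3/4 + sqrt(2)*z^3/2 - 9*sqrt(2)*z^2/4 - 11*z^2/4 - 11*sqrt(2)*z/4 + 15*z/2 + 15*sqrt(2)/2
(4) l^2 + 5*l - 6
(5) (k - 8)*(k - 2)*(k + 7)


(1) = (v - 3)*(v - 1)
(2) = u^3 - 8*u^2 + 12*u
(3) = (z/2 + sqrt(2)/2)*(z - 5)*(z - 3/2)*(z + 2)
(4) = (l - 1)*(l + 6)
(5) = k^3 - 3*k^2 - 54*k + 112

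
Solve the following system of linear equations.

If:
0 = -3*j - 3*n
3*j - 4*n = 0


Then:
j = 0
n = 0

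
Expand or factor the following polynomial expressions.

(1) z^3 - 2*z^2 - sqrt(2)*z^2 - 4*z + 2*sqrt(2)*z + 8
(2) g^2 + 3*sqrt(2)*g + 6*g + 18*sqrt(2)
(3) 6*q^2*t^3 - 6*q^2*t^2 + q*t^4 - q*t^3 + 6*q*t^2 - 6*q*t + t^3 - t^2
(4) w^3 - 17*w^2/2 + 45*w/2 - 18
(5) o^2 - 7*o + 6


(1) = (z - 2)*(z - 2*sqrt(2))*(z + sqrt(2))
(2) = (g + 6)*(g + 3*sqrt(2))
(3) = t*(6*q + t)*(t - 1)*(q*t + 1)
(4) = (w - 4)*(w - 3)*(w - 3/2)
(5) = (o - 6)*(o - 1)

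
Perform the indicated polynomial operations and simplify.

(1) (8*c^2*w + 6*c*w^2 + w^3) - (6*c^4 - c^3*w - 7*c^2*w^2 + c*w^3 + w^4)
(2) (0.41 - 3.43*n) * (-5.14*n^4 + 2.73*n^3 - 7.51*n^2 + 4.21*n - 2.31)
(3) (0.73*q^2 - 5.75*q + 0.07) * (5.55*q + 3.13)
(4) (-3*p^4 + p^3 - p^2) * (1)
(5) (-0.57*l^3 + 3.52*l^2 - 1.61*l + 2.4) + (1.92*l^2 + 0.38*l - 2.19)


(1) = -6*c^4 + c^3*w + 7*c^2*w^2 + 8*c^2*w - c*w^3 + 6*c*w^2 - w^4 + w^3
(2) = 17.6302*n^5 - 11.4713*n^4 + 26.8786*n^3 - 17.5194*n^2 + 9.6494*n - 0.9471
(3) = 4.0515*q^3 - 29.6276*q^2 - 17.609*q + 0.2191
(4) = -3*p^4 + p^3 - p^2
(5) = -0.57*l^3 + 5.44*l^2 - 1.23*l + 0.21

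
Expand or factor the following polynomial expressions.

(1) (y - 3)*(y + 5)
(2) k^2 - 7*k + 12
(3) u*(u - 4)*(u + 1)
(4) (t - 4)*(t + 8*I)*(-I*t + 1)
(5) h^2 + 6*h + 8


(1) = y^2 + 2*y - 15
(2) = (k - 4)*(k - 3)
(3) = u^3 - 3*u^2 - 4*u
(4) = -I*t^3 + 9*t^2 + 4*I*t^2 - 36*t + 8*I*t - 32*I
(5) = (h + 2)*(h + 4)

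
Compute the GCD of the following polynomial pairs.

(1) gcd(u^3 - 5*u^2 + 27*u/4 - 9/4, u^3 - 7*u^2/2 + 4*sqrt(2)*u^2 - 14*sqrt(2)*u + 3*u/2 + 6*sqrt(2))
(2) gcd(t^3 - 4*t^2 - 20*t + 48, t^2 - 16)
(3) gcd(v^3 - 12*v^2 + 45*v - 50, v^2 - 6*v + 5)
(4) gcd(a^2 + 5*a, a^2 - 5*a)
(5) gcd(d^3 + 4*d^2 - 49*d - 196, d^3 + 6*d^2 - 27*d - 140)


(1) = u^2 - 7*u/2 + 3/2
(2) = t + 4
(3) = gcd((v - 5)^2*(v - 2), (v - 5)*(v - 1)) = v - 5
(4) = gcd(a*(a + 5), a*(a - 5)) = a
(5) = gcd((d - 7)*(d + 4)*(d + 7), (d - 5)*(d + 4)*(d + 7)) = d^2 + 11*d + 28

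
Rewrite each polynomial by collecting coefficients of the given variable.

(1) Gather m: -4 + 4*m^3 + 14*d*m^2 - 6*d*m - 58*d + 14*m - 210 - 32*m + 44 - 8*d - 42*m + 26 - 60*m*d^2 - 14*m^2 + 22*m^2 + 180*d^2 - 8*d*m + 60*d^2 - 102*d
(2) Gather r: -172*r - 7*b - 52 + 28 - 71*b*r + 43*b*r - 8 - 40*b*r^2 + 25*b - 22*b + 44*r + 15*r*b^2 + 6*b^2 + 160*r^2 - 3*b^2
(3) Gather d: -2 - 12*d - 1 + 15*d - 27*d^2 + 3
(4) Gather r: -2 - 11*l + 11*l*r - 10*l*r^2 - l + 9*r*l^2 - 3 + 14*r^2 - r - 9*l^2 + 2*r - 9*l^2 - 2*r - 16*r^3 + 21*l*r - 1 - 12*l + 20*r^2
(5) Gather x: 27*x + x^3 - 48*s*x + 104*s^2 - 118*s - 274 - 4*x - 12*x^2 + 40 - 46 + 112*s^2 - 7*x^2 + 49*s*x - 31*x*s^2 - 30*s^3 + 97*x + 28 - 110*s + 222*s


(1) = 240*d^2 - 168*d + 4*m^3 + m^2*(14*d + 8) + m*(-60*d^2 - 14*d - 60) - 144
(2) = 3*b^2 - 4*b + r^2*(160 - 40*b) + r*(15*b^2 - 28*b - 128) - 32
(3) = -27*d^2 + 3*d
(4) = -18*l^2 - 24*l - 16*r^3 + r^2*(34 - 10*l) + r*(9*l^2 + 32*l - 1) - 6
(5) = -30*s^3 + 216*s^2 - 6*s + x^3 - 19*x^2 + x*(-31*s^2 + s + 120) - 252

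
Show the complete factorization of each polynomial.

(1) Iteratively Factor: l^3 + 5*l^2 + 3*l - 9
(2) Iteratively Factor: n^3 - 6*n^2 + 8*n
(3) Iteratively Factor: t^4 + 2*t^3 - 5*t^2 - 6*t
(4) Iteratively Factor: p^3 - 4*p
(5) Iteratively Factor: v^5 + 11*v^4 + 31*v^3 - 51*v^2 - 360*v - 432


(1) = (l - 1)*(l^2 + 6*l + 9) = (l - 1)*(l + 3)*(l + 3)
(2) = (n - 4)*(n^2 - 2*n) = n*(n - 4)*(n - 2)
(3) = (t + 1)*(t^3 + t^2 - 6*t) = (t - 2)*(t + 1)*(t^2 + 3*t) = (t - 2)*(t + 1)*(t + 3)*(t)
(4) = (p)*(p^2 - 4) = p*(p + 2)*(p - 2)
(5) = (v + 4)*(v^4 + 7*v^3 + 3*v^2 - 63*v - 108) = (v + 4)^2*(v^3 + 3*v^2 - 9*v - 27) = (v - 3)*(v + 4)^2*(v^2 + 6*v + 9) = (v - 3)*(v + 3)*(v + 4)^2*(v + 3)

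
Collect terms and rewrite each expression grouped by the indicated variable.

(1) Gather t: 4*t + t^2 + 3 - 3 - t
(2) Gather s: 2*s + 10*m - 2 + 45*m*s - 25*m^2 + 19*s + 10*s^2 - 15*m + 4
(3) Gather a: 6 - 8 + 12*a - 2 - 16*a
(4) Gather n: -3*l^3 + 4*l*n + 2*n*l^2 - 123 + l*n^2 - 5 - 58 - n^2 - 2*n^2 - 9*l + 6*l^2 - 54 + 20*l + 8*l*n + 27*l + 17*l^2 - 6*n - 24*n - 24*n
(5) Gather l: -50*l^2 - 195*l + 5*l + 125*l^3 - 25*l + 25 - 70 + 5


(1) = t^2 + 3*t
(2) = -25*m^2 - 5*m + 10*s^2 + s*(45*m + 21) + 2
(3) = -4*a - 4
(4) = -3*l^3 + 23*l^2 + 38*l + n^2*(l - 3) + n*(2*l^2 + 12*l - 54) - 240
(5) = 125*l^3 - 50*l^2 - 215*l - 40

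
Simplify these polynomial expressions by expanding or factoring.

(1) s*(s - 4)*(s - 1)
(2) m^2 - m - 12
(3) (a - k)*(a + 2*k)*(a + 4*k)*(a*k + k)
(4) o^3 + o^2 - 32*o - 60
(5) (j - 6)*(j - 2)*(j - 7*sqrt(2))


(1) = s^3 - 5*s^2 + 4*s
(2) = (m - 4)*(m + 3)
(3) = a^4*k + 5*a^3*k^2 + a^3*k + 2*a^2*k^3 + 5*a^2*k^2 - 8*a*k^4 + 2*a*k^3 - 8*k^4
(4) = (o - 6)*(o + 2)*(o + 5)
(5) = j^3 - 7*sqrt(2)*j^2 - 8*j^2 + 12*j + 56*sqrt(2)*j - 84*sqrt(2)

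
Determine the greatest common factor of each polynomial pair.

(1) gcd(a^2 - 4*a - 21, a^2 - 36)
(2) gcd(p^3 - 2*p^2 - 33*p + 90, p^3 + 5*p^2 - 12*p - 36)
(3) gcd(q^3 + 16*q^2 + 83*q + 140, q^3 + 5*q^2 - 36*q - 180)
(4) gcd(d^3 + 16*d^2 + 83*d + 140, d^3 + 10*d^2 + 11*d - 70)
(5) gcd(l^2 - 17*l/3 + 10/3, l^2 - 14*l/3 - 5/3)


(1) = 1
(2) = p^2 + 3*p - 18
(3) = gcd((q + 4)*(q + 5)*(q + 7), (q - 6)*(q + 5)*(q + 6)) = q + 5
(4) = d^2 + 12*d + 35
(5) = l - 5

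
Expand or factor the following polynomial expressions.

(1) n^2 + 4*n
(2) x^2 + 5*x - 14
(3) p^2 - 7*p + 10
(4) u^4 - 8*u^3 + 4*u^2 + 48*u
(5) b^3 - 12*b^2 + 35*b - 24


(1) = n*(n + 4)
(2) = (x - 2)*(x + 7)
(3) = (p - 5)*(p - 2)
(4) = u*(u - 6)*(u - 4)*(u + 2)
(5) = (b - 8)*(b - 3)*(b - 1)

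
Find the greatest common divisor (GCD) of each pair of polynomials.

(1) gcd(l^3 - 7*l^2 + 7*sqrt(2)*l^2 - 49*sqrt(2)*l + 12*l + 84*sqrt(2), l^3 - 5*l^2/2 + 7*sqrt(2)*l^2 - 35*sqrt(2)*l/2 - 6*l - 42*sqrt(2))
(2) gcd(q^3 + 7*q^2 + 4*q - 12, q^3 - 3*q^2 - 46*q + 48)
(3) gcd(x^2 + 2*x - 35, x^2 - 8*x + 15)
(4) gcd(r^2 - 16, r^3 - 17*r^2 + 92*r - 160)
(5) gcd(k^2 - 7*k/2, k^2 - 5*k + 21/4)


(1) = gcd((l - 4)*(l - 3)*(l + 7*sqrt(2)), (l - 4)*(l + 3/2)*(l + 7*sqrt(2))) = l^2 + l*(-4 + 7*sqrt(2)) - 28*sqrt(2)
(2) = gcd((q - 1)*(q + 2)*(q + 6), (q - 8)*(q - 1)*(q + 6)) = q^2 + 5*q - 6
(3) = x - 5
(4) = r - 4
(5) = gcd(k*(k - 7/2), (k - 7/2)*(k - 3/2)) = k - 7/2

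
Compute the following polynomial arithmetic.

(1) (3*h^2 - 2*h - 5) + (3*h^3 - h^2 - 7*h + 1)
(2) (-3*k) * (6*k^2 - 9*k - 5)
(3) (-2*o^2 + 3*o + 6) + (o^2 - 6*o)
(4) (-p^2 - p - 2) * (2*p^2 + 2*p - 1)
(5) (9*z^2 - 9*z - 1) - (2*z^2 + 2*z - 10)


(1) = 3*h^3 + 2*h^2 - 9*h - 4
(2) = -18*k^3 + 27*k^2 + 15*k
(3) = -o^2 - 3*o + 6
(4) = -2*p^4 - 4*p^3 - 5*p^2 - 3*p + 2
(5) = 7*z^2 - 11*z + 9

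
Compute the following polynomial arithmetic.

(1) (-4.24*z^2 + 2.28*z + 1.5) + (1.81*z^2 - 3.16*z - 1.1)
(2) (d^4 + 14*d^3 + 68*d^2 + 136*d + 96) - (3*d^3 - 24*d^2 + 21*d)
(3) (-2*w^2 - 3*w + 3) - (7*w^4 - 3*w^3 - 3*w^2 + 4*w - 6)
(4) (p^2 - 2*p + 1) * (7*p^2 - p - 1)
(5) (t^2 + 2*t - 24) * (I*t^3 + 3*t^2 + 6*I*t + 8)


(1) = -2.43*z^2 - 0.88*z + 0.4
(2) = d^4 + 11*d^3 + 92*d^2 + 115*d + 96
(3) = -7*w^4 + 3*w^3 + w^2 - 7*w + 9
(4) = 7*p^4 - 15*p^3 + 8*p^2 + p - 1
(5) = I*t^5 + 3*t^4 + 2*I*t^4 + 6*t^3 - 18*I*t^3 - 64*t^2 + 12*I*t^2 + 16*t - 144*I*t - 192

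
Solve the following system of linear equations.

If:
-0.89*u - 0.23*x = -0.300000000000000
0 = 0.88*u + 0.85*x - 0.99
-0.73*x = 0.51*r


Then:
r = -1.59
u = 0.05
x = 1.11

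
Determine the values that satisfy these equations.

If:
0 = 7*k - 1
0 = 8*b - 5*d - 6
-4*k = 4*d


Then:
b = 37/56
d = -1/7
k = 1/7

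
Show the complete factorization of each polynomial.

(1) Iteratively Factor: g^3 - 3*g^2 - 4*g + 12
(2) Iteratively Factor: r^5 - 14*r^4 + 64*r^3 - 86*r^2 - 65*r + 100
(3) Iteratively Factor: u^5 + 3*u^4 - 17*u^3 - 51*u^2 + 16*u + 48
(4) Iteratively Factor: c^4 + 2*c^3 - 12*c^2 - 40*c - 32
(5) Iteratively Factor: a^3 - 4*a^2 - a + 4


(1) = (g + 2)*(g^2 - 5*g + 6) = (g - 3)*(g + 2)*(g - 2)
(2) = (r - 5)*(r^4 - 9*r^3 + 19*r^2 + 9*r - 20) = (r - 5)^2*(r^3 - 4*r^2 - r + 4) = (r - 5)^2*(r - 4)*(r^2 - 1) = (r - 5)^2*(r - 4)*(r + 1)*(r - 1)
(3) = (u - 4)*(u^4 + 7*u^3 + 11*u^2 - 7*u - 12) = (u - 4)*(u + 1)*(u^3 + 6*u^2 + 5*u - 12) = (u - 4)*(u + 1)*(u + 3)*(u^2 + 3*u - 4) = (u - 4)*(u - 1)*(u + 1)*(u + 3)*(u + 4)
(4) = (c - 4)*(c^3 + 6*c^2 + 12*c + 8) = (c - 4)*(c + 2)*(c^2 + 4*c + 4) = (c - 4)*(c + 2)^2*(c + 2)
(5) = (a + 1)*(a^2 - 5*a + 4) = (a - 4)*(a + 1)*(a - 1)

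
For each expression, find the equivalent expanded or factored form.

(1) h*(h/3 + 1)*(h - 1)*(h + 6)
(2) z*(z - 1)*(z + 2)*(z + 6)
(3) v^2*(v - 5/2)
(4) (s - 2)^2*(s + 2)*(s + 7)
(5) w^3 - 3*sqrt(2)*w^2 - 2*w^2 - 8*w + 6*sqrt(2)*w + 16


(1) = h^4/3 + 8*h^3/3 + 3*h^2 - 6*h
(2) = z^4 + 7*z^3 + 4*z^2 - 12*z
(3) = v^3 - 5*v^2/2
(4) = s^4 + 5*s^3 - 18*s^2 - 20*s + 56
(5) = (w - 2)*(w - 4*sqrt(2))*(w + sqrt(2))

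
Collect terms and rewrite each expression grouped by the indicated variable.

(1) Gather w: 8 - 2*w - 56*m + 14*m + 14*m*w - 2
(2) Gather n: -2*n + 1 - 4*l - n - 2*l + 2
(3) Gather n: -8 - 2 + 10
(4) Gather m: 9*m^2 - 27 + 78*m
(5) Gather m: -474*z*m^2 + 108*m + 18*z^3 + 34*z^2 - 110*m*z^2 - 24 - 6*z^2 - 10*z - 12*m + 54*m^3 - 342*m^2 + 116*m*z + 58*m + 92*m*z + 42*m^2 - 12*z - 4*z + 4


(1) = -42*m + w*(14*m - 2) + 6
(2) = -6*l - 3*n + 3
(3) = 0
(4) = 9*m^2 + 78*m - 27
(5) = 54*m^3 + m^2*(-474*z - 300) + m*(-110*z^2 + 208*z + 154) + 18*z^3 + 28*z^2 - 26*z - 20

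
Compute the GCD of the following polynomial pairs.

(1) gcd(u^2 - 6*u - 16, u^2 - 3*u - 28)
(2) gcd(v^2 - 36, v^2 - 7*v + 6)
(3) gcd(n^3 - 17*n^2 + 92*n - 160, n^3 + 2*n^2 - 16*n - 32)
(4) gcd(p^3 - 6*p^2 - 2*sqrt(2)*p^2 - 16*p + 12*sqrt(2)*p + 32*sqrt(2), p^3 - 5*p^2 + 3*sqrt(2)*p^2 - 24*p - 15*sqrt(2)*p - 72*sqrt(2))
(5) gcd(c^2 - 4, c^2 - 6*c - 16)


(1) = 1
(2) = v - 6
(3) = gcd((n - 8)*(n - 5)*(n - 4), (n - 4)*(n + 2)*(n + 4)) = n - 4
(4) = p - 8
(5) = gcd((c - 2)*(c + 2), (c - 8)*(c + 2)) = c + 2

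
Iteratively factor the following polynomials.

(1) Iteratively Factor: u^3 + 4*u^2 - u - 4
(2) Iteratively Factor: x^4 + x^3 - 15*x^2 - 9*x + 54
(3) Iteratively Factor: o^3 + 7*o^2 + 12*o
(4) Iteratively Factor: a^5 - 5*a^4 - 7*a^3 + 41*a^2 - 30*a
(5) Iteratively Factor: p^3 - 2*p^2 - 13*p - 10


(1) = (u + 4)*(u^2 - 1) = (u + 1)*(u + 4)*(u - 1)
(2) = (x - 3)*(x^3 + 4*x^2 - 3*x - 18) = (x - 3)*(x + 3)*(x^2 + x - 6) = (x - 3)*(x - 2)*(x + 3)*(x + 3)
(3) = (o)*(o^2 + 7*o + 12) = o*(o + 4)*(o + 3)
(4) = (a - 2)*(a^4 - 3*a^3 - 13*a^2 + 15*a) = (a - 2)*(a + 3)*(a^3 - 6*a^2 + 5*a) = (a - 5)*(a - 2)*(a + 3)*(a^2 - a) = a*(a - 5)*(a - 2)*(a + 3)*(a - 1)
(5) = (p + 2)*(p^2 - 4*p - 5) = (p + 1)*(p + 2)*(p - 5)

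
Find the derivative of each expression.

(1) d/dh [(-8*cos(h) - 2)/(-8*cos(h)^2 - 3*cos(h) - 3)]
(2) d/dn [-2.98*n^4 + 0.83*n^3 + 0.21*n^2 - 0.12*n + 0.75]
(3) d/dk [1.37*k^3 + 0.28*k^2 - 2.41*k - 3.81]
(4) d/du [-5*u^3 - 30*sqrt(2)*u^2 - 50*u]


(1) = 2*(32*cos(h)^2 + 16*cos(h) - 9)*sin(h)/(-8*sin(h)^2 + 3*cos(h) + 11)^2
(2) = -11.92*n^3 + 2.49*n^2 + 0.42*n - 0.12
(3) = 4.11*k^2 + 0.56*k - 2.41
(4) = -15*u^2 - 60*sqrt(2)*u - 50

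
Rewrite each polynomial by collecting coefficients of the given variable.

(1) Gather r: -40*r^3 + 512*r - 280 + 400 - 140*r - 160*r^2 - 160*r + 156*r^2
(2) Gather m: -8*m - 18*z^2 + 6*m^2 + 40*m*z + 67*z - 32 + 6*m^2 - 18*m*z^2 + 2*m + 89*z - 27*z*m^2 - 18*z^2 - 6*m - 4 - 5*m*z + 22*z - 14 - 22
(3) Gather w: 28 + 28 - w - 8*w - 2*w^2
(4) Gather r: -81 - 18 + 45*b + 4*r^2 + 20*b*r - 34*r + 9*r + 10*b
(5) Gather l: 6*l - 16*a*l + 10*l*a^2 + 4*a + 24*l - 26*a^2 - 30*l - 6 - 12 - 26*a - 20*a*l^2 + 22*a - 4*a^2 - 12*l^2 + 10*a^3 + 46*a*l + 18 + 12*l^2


(1) = -40*r^3 - 4*r^2 + 212*r + 120
(2) = m^2*(12 - 27*z) + m*(-18*z^2 + 35*z - 12) - 36*z^2 + 178*z - 72
(3) = -2*w^2 - 9*w + 56
(4) = 55*b + 4*r^2 + r*(20*b - 25) - 99
(5) = 10*a^3 - 30*a^2 - 20*a*l^2 + l*(10*a^2 + 30*a)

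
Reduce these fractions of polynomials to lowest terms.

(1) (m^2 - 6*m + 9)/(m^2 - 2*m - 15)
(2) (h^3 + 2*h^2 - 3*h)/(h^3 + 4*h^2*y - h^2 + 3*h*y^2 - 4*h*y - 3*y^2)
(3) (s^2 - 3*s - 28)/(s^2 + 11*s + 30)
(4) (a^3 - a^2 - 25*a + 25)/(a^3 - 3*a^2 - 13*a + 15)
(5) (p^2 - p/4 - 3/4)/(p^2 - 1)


(1) = (m^2 - 6*m + 9)/(m^2 - 2*m - 15)
(2) = (h^2 + 3*h)/(h^2 + 4*h*y + 3*y^2)
(3) = (s^2 - 3*s - 28)/(s^2 + 11*s + 30)
(4) = (a + 5)/(a + 3)
(5) = (4*p + 3)/(4*p + 4)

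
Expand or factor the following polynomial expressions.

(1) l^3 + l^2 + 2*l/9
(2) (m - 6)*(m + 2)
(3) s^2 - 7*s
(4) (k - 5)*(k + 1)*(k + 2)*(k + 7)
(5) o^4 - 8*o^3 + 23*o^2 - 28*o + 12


(1) = l*(l + 1/3)*(l + 2/3)
(2) = m^2 - 4*m - 12
(3) = s*(s - 7)
(4) = k^4 + 5*k^3 - 27*k^2 - 101*k - 70
(5) = (o - 3)*(o - 2)^2*(o - 1)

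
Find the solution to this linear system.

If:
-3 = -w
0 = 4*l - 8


Then:
l = 2
w = 3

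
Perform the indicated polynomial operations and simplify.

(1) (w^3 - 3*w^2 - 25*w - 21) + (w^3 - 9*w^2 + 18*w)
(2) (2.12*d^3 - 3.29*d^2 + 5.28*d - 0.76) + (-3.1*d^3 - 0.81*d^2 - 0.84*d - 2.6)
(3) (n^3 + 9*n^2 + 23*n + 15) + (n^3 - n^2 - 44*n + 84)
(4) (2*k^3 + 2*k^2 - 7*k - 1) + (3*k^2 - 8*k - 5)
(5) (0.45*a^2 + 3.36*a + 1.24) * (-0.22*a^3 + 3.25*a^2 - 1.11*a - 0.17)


(1) = 2*w^3 - 12*w^2 - 7*w - 21
(2) = -0.98*d^3 - 4.1*d^2 + 4.44*d - 3.36
(3) = 2*n^3 + 8*n^2 - 21*n + 99
(4) = 2*k^3 + 5*k^2 - 15*k - 6
(5) = -0.099*a^5 + 0.7233*a^4 + 10.1477*a^3 + 0.2239*a^2 - 1.9476*a - 0.2108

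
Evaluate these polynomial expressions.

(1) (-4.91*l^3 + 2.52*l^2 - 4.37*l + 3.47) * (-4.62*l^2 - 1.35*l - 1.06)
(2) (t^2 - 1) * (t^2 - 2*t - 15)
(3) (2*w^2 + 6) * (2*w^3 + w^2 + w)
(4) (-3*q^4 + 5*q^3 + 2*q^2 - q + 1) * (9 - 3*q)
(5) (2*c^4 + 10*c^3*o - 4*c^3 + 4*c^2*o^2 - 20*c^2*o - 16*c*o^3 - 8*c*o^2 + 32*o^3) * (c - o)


(1) = 22.6842*l^5 - 5.0139*l^4 + 21.992*l^3 - 12.8031*l^2 - 0.0523*l - 3.6782
(2) = t^4 - 2*t^3 - 16*t^2 + 2*t + 15
(3) = 4*w^5 + 2*w^4 + 14*w^3 + 6*w^2 + 6*w
(4) = 9*q^5 - 42*q^4 + 39*q^3 + 21*q^2 - 12*q + 9
(5) = 2*c^5 + 8*c^4*o - 4*c^4 - 6*c^3*o^2 - 16*c^3*o - 20*c^2*o^3 + 12*c^2*o^2 + 16*c*o^4 + 40*c*o^3 - 32*o^4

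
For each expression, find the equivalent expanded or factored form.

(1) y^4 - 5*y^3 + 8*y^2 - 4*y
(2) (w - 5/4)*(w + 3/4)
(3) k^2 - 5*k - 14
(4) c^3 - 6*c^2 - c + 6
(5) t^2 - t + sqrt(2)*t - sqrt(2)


(1) = y*(y - 2)^2*(y - 1)
(2) = w^2 - w/2 - 15/16
(3) = (k - 7)*(k + 2)
(4) = (c - 6)*(c - 1)*(c + 1)
(5) = (t - 1)*(t + sqrt(2))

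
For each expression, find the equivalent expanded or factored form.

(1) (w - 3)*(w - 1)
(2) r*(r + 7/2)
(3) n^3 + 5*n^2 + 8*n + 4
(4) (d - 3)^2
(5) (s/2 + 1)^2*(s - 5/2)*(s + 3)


(1) = w^2 - 4*w + 3
(2) = r^2 + 7*r/2
(3) = (n + 1)*(n + 2)^2
(4) = d^2 - 6*d + 9
(5) = s^4/4 + 9*s^3/8 - 3*s^2/8 - 7*s - 15/2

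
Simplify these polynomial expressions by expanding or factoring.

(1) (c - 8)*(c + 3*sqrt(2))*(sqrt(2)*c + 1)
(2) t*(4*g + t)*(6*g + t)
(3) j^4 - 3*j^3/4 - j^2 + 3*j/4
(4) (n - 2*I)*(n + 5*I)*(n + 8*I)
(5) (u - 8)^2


(1) = sqrt(2)*c^3 - 8*sqrt(2)*c^2 + 7*c^2 - 56*c + 3*sqrt(2)*c - 24*sqrt(2)
(2) = 24*g^2*t + 10*g*t^2 + t^3
(3) = j*(j - 1)*(j - 3/4)*(j + 1)
(4) = n^3 + 11*I*n^2 - 14*n + 80*I
(5) = u^2 - 16*u + 64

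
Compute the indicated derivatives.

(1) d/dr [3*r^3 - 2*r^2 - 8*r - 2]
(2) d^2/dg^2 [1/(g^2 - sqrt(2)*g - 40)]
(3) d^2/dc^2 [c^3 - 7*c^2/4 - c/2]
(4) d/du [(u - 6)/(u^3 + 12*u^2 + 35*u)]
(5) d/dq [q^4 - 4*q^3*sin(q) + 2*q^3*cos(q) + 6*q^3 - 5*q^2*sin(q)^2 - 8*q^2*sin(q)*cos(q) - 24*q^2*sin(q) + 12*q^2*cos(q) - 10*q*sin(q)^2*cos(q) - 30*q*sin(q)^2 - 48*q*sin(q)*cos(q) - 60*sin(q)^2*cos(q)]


(1) = 9*r^2 - 4*r - 8
(2) = 2*(g^2 - sqrt(2)*g - (2*g - sqrt(2))^2 - 40)/(-g^2 + sqrt(2)*g + 40)^3
(3) = 6*c - 7/2
(4) = (u*(u^2 + 12*u + 35) - (u - 6)*(3*u^2 + 24*u + 35))/(u^2*(u^2 + 12*u + 35)^2)
(5) = -2*q^3*sin(q) - 4*q^3*cos(q) + 4*q^3 - 24*q^2*sin(q) - 5*q^2*sin(2*q) - 18*q^2*cos(q) - 8*q^2*cos(2*q) + 18*q^2 - 91*q*sin(q)/2 - 38*q*sin(2*q) - 15*q*sin(3*q)/2 + 24*q*cos(q) - 43*q*cos(2*q) - 5*q + 15*sin(q) - 24*sin(2*q) - 45*sin(3*q) - 5*cos(q)/2 + 15*cos(2*q) + 5*cos(3*q)/2 - 15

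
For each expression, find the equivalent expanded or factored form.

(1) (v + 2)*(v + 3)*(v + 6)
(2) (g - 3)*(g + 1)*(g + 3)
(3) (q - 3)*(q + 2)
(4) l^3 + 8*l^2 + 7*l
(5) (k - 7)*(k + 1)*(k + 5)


(1) = v^3 + 11*v^2 + 36*v + 36
(2) = g^3 + g^2 - 9*g - 9
(3) = q^2 - q - 6
(4) = l*(l + 1)*(l + 7)
(5) = k^3 - k^2 - 37*k - 35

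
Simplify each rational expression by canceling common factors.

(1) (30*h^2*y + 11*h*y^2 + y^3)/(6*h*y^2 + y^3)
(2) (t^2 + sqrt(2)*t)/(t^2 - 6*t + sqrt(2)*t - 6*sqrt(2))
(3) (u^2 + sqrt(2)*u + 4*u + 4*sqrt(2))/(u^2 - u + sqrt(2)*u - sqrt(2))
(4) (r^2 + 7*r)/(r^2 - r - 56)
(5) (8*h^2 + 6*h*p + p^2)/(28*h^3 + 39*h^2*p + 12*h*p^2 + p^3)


(1) = (5*h + y)/y
(2) = t/(t - 6)
(3) = (u + 4)/(u - 1)
(4) = r/(r - 8)
(5) = (2*h + p)/(7*h^2 + 8*h*p + p^2)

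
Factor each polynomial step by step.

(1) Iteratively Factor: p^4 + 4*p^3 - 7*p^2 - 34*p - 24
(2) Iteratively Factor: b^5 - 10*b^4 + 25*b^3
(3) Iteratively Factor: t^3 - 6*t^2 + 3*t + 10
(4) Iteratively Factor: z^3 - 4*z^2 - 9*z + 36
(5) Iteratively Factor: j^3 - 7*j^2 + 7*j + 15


(1) = (p - 3)*(p^3 + 7*p^2 + 14*p + 8) = (p - 3)*(p + 1)*(p^2 + 6*p + 8) = (p - 3)*(p + 1)*(p + 4)*(p + 2)
(2) = (b)*(b^4 - 10*b^3 + 25*b^2) = b*(b - 5)*(b^3 - 5*b^2) = b^2*(b - 5)*(b^2 - 5*b) = b^2*(b - 5)^2*(b)
(3) = (t + 1)*(t^2 - 7*t + 10) = (t - 5)*(t + 1)*(t - 2)
(4) = (z - 4)*(z^2 - 9) = (z - 4)*(z + 3)*(z - 3)
(5) = (j - 5)*(j^2 - 2*j - 3) = (j - 5)*(j + 1)*(j - 3)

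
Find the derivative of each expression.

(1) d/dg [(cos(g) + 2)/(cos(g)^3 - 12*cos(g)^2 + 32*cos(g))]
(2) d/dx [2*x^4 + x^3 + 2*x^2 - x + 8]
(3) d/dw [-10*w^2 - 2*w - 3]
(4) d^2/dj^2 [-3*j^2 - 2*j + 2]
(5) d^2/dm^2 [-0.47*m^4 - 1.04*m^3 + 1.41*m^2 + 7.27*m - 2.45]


(1) = 2*(cos(g)^3 - 3*cos(g)^2 - 24*cos(g) + 32)*sin(g)/((cos(g) - 8)^2*(cos(g) - 4)^2*cos(g)^2)
(2) = 8*x^3 + 3*x^2 + 4*x - 1
(3) = -20*w - 2
(4) = -6
(5) = -5.64*m^2 - 6.24*m + 2.82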